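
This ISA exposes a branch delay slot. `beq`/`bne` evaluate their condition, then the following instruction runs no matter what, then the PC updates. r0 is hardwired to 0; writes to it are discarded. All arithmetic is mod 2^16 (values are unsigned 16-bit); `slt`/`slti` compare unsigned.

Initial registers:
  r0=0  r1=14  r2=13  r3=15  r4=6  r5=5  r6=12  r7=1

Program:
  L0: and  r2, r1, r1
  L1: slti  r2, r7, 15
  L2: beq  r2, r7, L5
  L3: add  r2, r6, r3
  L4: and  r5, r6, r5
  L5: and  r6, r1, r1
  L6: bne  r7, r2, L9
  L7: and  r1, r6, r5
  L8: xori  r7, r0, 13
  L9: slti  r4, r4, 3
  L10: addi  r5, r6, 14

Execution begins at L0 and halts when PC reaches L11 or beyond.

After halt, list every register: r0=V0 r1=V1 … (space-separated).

#0 and  r2, r1, r1 ; 0/14/14/15/6/5/12/1
#1 slti  r2, r7, 15 ; 0/14/1/15/6/5/12/1
#2 beq  r2, r7, L5 ; 0/14/1/15/6/5/12/1 ; →target
#3 add  r2, r6, r3 ; 0/14/27/15/6/5/12/1
#5 and  r6, r1, r1 ; 0/14/27/15/6/5/14/1
#6 bne  r7, r2, L9 ; 0/14/27/15/6/5/14/1 ; →target
#7 and  r1, r6, r5 ; 0/4/27/15/6/5/14/1
#9 slti  r4, r4, 3 ; 0/4/27/15/0/5/14/1
#10 addi  r5, r6, 14 ; 0/4/27/15/0/28/14/1

r0=0 r1=4 r2=27 r3=15 r4=0 r5=28 r6=14 r7=1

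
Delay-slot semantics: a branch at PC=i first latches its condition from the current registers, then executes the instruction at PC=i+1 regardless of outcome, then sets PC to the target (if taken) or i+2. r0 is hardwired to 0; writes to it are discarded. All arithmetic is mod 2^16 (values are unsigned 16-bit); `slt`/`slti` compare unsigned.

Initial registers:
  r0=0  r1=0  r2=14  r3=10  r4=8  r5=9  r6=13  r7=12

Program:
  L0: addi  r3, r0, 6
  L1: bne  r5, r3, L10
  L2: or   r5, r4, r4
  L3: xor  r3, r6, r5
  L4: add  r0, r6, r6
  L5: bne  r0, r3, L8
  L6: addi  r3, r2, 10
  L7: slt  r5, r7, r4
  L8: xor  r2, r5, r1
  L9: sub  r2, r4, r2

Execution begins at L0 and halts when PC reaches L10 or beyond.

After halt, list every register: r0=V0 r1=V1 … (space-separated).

#0 addi  r3, r0, 6 ; 0/0/14/6/8/9/13/12
#1 bne  r5, r3, L10 ; 0/0/14/6/8/9/13/12 ; →target
#2 or   r5, r4, r4 ; 0/0/14/6/8/8/13/12

r0=0 r1=0 r2=14 r3=6 r4=8 r5=8 r6=13 r7=12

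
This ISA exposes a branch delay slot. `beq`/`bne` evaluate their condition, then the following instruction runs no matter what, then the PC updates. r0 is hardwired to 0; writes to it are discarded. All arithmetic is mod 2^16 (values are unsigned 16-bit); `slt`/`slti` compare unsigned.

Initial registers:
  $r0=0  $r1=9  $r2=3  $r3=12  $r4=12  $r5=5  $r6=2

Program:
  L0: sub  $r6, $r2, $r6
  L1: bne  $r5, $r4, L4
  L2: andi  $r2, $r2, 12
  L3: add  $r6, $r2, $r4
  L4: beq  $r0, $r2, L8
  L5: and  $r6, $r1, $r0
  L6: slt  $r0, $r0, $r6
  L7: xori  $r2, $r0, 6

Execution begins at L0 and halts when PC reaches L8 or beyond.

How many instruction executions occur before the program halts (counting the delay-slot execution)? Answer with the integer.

5

#0 sub  $r6, $r2, $r6 ; 0/9/3/12/12/5/1
#1 bne  $r5, $r4, L4 ; 0/9/3/12/12/5/1 ; →target
#2 andi  $r2, $r2, 12 ; 0/9/0/12/12/5/1
#4 beq  $r0, $r2, L8 ; 0/9/0/12/12/5/1 ; →target
#5 and  $r6, $r1, $r0 ; 0/9/0/12/12/5/0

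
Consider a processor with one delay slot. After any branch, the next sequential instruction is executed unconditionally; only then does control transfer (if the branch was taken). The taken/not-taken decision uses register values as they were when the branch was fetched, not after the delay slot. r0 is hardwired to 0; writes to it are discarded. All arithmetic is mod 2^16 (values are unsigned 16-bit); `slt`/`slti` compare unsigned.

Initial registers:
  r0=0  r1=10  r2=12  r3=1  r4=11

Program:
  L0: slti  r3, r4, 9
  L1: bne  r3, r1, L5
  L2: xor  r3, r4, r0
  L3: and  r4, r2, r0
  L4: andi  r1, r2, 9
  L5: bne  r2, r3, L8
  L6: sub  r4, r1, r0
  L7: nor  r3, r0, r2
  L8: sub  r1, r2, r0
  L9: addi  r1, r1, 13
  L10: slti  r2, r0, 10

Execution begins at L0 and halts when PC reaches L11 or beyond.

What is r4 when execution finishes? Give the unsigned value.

#0 slti  r3, r4, 9 ; 0/10/12/0/11
#1 bne  r3, r1, L5 ; 0/10/12/0/11 ; →target
#2 xor  r3, r4, r0 ; 0/10/12/11/11
#5 bne  r2, r3, L8 ; 0/10/12/11/11 ; →target
#6 sub  r4, r1, r0 ; 0/10/12/11/10
#8 sub  r1, r2, r0 ; 0/12/12/11/10
#9 addi  r1, r1, 13 ; 0/25/12/11/10
#10 slti  r2, r0, 10 ; 0/25/1/11/10

10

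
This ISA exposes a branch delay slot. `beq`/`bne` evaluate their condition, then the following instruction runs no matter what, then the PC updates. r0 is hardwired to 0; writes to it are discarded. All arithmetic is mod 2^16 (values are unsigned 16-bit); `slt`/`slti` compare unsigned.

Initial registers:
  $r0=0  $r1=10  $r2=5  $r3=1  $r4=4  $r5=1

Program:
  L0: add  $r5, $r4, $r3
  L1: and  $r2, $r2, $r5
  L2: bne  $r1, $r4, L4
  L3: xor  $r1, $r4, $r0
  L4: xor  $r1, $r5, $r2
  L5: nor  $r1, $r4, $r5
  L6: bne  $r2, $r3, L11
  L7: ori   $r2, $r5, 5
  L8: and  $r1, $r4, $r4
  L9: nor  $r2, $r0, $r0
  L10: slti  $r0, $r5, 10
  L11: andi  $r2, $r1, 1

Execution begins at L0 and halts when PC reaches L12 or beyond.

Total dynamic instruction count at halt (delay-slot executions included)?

#0 add  $r5, $r4, $r3 ; 0/10/5/1/4/5
#1 and  $r2, $r2, $r5 ; 0/10/5/1/4/5
#2 bne  $r1, $r4, L4 ; 0/10/5/1/4/5 ; →target
#3 xor  $r1, $r4, $r0 ; 0/4/5/1/4/5
#4 xor  $r1, $r5, $r2 ; 0/0/5/1/4/5
#5 nor  $r1, $r4, $r5 ; 0/65530/5/1/4/5
#6 bne  $r2, $r3, L11 ; 0/65530/5/1/4/5 ; →target
#7 ori   $r2, $r5, 5 ; 0/65530/5/1/4/5
#11 andi  $r2, $r1, 1 ; 0/65530/0/1/4/5

9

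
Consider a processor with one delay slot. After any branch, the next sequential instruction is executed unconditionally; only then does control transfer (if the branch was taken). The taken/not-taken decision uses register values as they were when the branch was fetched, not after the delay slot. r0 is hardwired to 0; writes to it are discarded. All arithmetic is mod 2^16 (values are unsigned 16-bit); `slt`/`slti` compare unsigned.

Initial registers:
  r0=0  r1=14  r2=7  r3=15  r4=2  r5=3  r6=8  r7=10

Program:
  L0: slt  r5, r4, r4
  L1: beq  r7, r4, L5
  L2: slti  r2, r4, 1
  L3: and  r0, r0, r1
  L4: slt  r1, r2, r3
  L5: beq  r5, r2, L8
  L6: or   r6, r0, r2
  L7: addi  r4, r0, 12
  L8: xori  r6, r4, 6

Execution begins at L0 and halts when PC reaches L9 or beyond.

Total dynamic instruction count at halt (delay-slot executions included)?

[0] slt  r5, r4, r4  →  {r0:0, r1:14, r2:7, r3:15, r4:2, r5:0, r6:8, r7:10}
[1] beq  r7, r4, L5  →  {r0:0, r1:14, r2:7, r3:15, r4:2, r5:0, r6:8, r7:10}  ⟨branch fallthrough⟩
[2] slti  r2, r4, 1  →  {r0:0, r1:14, r2:0, r3:15, r4:2, r5:0, r6:8, r7:10}
[3] and  r0, r0, r1  →  {r0:0, r1:14, r2:0, r3:15, r4:2, r5:0, r6:8, r7:10}
[4] slt  r1, r2, r3  →  {r0:0, r1:1, r2:0, r3:15, r4:2, r5:0, r6:8, r7:10}
[5] beq  r5, r2, L8  →  {r0:0, r1:1, r2:0, r3:15, r4:2, r5:0, r6:8, r7:10}  ⟨branch taken⟩
[6] or   r6, r0, r2  →  {r0:0, r1:1, r2:0, r3:15, r4:2, r5:0, r6:0, r7:10}
[8] xori  r6, r4, 6  →  {r0:0, r1:1, r2:0, r3:15, r4:2, r5:0, r6:4, r7:10}

8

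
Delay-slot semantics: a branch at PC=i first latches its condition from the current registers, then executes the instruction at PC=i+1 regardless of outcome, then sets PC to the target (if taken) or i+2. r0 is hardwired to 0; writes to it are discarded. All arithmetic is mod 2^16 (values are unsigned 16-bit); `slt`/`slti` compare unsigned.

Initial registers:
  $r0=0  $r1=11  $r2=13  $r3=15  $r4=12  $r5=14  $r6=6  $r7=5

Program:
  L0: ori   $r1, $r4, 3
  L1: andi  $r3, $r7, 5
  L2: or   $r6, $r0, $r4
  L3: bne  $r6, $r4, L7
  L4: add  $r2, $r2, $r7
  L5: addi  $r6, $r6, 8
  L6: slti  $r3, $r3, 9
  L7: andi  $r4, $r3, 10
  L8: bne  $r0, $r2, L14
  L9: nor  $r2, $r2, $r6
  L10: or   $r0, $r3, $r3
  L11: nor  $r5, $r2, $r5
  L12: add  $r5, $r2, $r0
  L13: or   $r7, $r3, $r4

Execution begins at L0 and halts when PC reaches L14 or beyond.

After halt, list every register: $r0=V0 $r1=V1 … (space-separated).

  step pc=0: ori   $r1, $r4, 3  regs=(0,15,13,15,12,14,6,5)
  step pc=1: andi  $r3, $r7, 5  regs=(0,15,13,5,12,14,6,5)
  step pc=2: or   $r6, $r0, $r4  regs=(0,15,13,5,12,14,12,5)
  step pc=3: bne  $r6, $r4, L7  cond=F  regs=(0,15,13,5,12,14,12,5)
  step pc=4: add  $r2, $r2, $r7  regs=(0,15,18,5,12,14,12,5)
  step pc=5: addi  $r6, $r6, 8  regs=(0,15,18,5,12,14,20,5)
  step pc=6: slti  $r3, $r3, 9  regs=(0,15,18,1,12,14,20,5)
  step pc=7: andi  $r4, $r3, 10  regs=(0,15,18,1,0,14,20,5)
  step pc=8: bne  $r0, $r2, L14  cond=T  regs=(0,15,18,1,0,14,20,5)
  step pc=9: nor  $r2, $r2, $r6  regs=(0,15,65513,1,0,14,20,5)

$r0=0 $r1=15 $r2=65513 $r3=1 $r4=0 $r5=14 $r6=20 $r7=5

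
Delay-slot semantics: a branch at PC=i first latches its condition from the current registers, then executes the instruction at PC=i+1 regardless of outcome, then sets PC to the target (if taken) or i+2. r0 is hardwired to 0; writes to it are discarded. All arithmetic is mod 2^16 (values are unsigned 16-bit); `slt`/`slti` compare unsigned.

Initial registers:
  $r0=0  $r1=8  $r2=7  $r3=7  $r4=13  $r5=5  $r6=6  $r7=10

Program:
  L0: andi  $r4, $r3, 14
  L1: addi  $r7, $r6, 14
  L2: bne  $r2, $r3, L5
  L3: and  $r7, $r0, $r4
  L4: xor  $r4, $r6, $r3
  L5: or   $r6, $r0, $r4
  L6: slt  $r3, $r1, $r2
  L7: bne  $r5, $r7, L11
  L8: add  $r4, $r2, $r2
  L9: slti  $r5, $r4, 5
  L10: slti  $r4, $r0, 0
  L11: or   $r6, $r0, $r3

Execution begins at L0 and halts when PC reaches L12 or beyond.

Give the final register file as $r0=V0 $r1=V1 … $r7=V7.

  step pc=0: andi  $r4, $r3, 14  regs=(0,8,7,7,6,5,6,10)
  step pc=1: addi  $r7, $r6, 14  regs=(0,8,7,7,6,5,6,20)
  step pc=2: bne  $r2, $r3, L5  cond=F  regs=(0,8,7,7,6,5,6,20)
  step pc=3: and  $r7, $r0, $r4  regs=(0,8,7,7,6,5,6,0)
  step pc=4: xor  $r4, $r6, $r3  regs=(0,8,7,7,1,5,6,0)
  step pc=5: or   $r6, $r0, $r4  regs=(0,8,7,7,1,5,1,0)
  step pc=6: slt  $r3, $r1, $r2  regs=(0,8,7,0,1,5,1,0)
  step pc=7: bne  $r5, $r7, L11  cond=T  regs=(0,8,7,0,1,5,1,0)
  step pc=8: add  $r4, $r2, $r2  regs=(0,8,7,0,14,5,1,0)
  step pc=11: or   $r6, $r0, $r3  regs=(0,8,7,0,14,5,0,0)

$r0=0 $r1=8 $r2=7 $r3=0 $r4=14 $r5=5 $r6=0 $r7=0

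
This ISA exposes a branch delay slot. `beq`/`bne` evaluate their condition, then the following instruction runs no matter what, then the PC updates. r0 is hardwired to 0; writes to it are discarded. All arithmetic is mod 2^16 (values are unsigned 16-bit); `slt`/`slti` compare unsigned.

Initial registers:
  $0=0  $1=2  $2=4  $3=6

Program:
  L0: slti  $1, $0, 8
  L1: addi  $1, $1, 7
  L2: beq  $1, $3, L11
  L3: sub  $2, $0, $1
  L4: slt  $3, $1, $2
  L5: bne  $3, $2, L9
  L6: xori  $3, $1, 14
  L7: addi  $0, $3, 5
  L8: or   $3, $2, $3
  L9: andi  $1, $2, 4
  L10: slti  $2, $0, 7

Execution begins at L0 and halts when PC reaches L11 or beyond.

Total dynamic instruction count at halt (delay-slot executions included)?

9

#0 slti  $1, $0, 8 ; 0/1/4/6
#1 addi  $1, $1, 7 ; 0/8/4/6
#2 beq  $1, $3, L11 ; 0/8/4/6 ; →fallthru
#3 sub  $2, $0, $1 ; 0/8/65528/6
#4 slt  $3, $1, $2 ; 0/8/65528/1
#5 bne  $3, $2, L9 ; 0/8/65528/1 ; →target
#6 xori  $3, $1, 14 ; 0/8/65528/6
#9 andi  $1, $2, 4 ; 0/0/65528/6
#10 slti  $2, $0, 7 ; 0/0/1/6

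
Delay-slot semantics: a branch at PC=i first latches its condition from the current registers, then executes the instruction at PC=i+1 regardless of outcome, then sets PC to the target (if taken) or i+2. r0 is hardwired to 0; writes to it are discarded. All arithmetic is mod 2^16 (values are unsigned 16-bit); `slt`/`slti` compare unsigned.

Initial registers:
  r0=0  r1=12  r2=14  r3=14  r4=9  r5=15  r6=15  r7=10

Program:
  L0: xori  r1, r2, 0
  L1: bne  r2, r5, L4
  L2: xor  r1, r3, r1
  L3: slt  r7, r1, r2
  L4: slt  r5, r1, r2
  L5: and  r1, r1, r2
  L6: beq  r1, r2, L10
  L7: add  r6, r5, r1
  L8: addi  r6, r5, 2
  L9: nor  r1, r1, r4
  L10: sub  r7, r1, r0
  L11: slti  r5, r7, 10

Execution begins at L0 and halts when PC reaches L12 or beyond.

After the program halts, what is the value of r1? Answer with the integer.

65526

  step pc=0: xori  r1, r2, 0  regs=(0,14,14,14,9,15,15,10)
  step pc=1: bne  r2, r5, L4  cond=T  regs=(0,14,14,14,9,15,15,10)
  step pc=2: xor  r1, r3, r1  regs=(0,0,14,14,9,15,15,10)
  step pc=4: slt  r5, r1, r2  regs=(0,0,14,14,9,1,15,10)
  step pc=5: and  r1, r1, r2  regs=(0,0,14,14,9,1,15,10)
  step pc=6: beq  r1, r2, L10  cond=F  regs=(0,0,14,14,9,1,15,10)
  step pc=7: add  r6, r5, r1  regs=(0,0,14,14,9,1,1,10)
  step pc=8: addi  r6, r5, 2  regs=(0,0,14,14,9,1,3,10)
  step pc=9: nor  r1, r1, r4  regs=(0,65526,14,14,9,1,3,10)
  step pc=10: sub  r7, r1, r0  regs=(0,65526,14,14,9,1,3,65526)
  step pc=11: slti  r5, r7, 10  regs=(0,65526,14,14,9,0,3,65526)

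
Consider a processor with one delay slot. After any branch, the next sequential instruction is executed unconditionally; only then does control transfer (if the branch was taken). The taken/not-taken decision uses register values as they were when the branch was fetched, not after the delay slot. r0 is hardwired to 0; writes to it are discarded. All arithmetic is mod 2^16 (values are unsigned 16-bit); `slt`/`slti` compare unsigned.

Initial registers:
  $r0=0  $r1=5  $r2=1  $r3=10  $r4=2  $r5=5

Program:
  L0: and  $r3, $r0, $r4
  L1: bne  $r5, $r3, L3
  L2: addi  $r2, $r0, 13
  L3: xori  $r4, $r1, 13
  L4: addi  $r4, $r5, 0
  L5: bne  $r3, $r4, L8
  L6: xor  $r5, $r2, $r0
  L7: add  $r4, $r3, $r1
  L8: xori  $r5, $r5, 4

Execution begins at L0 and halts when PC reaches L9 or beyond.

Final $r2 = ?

13

PC=0  and  $r3, $r0, $r4     | $r0=0 $r1=5 $r2=1 $r3=0 $r4=2 $r5=5
PC=1  bne  $r5, $r3, L3      | $r0=0 $r1=5 $r2=1 $r3=0 $r4=2 $r5=5  [TAKEN]
PC=2  addi  $r2, $r0, 13     | $r0=0 $r1=5 $r2=13 $r3=0 $r4=2 $r5=5
PC=3  xori  $r4, $r1, 13     | $r0=0 $r1=5 $r2=13 $r3=0 $r4=8 $r5=5
PC=4  addi  $r4, $r5, 0      | $r0=0 $r1=5 $r2=13 $r3=0 $r4=5 $r5=5
PC=5  bne  $r3, $r4, L8      | $r0=0 $r1=5 $r2=13 $r3=0 $r4=5 $r5=5  [TAKEN]
PC=6  xor  $r5, $r2, $r0     | $r0=0 $r1=5 $r2=13 $r3=0 $r4=5 $r5=13
PC=8  xori  $r5, $r5, 4      | $r0=0 $r1=5 $r2=13 $r3=0 $r4=5 $r5=9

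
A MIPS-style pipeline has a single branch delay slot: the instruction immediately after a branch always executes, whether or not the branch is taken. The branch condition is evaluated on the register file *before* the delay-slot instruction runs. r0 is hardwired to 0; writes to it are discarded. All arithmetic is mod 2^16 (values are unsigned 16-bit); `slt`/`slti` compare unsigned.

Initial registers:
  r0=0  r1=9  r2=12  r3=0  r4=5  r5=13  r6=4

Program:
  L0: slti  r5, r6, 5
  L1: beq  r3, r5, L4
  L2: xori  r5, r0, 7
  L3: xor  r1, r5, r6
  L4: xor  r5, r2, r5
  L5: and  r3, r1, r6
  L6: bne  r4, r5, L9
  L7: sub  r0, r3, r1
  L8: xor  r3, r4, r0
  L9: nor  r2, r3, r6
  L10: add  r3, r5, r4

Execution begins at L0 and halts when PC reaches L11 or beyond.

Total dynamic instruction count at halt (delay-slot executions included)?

  step pc=0: slti  r5, r6, 5  regs=(0,9,12,0,5,1,4)
  step pc=1: beq  r3, r5, L4  cond=F  regs=(0,9,12,0,5,1,4)
  step pc=2: xori  r5, r0, 7  regs=(0,9,12,0,5,7,4)
  step pc=3: xor  r1, r5, r6  regs=(0,3,12,0,5,7,4)
  step pc=4: xor  r5, r2, r5  regs=(0,3,12,0,5,11,4)
  step pc=5: and  r3, r1, r6  regs=(0,3,12,0,5,11,4)
  step pc=6: bne  r4, r5, L9  cond=T  regs=(0,3,12,0,5,11,4)
  step pc=7: sub  r0, r3, r1  regs=(0,3,12,0,5,11,4)
  step pc=9: nor  r2, r3, r6  regs=(0,3,65531,0,5,11,4)
  step pc=10: add  r3, r5, r4  regs=(0,3,65531,16,5,11,4)

10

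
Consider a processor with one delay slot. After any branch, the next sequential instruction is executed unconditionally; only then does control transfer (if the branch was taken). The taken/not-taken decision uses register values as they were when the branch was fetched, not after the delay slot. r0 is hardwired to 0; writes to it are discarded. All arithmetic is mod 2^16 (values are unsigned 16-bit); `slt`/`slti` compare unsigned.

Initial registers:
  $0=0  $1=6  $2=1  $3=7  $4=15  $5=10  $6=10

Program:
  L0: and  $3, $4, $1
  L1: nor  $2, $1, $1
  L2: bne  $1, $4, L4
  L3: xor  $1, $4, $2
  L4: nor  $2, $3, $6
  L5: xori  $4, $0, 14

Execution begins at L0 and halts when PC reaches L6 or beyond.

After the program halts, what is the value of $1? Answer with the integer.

65526

#0 and  $3, $4, $1 ; 0/6/1/6/15/10/10
#1 nor  $2, $1, $1 ; 0/6/65529/6/15/10/10
#2 bne  $1, $4, L4 ; 0/6/65529/6/15/10/10 ; →target
#3 xor  $1, $4, $2 ; 0/65526/65529/6/15/10/10
#4 nor  $2, $3, $6 ; 0/65526/65521/6/15/10/10
#5 xori  $4, $0, 14 ; 0/65526/65521/6/14/10/10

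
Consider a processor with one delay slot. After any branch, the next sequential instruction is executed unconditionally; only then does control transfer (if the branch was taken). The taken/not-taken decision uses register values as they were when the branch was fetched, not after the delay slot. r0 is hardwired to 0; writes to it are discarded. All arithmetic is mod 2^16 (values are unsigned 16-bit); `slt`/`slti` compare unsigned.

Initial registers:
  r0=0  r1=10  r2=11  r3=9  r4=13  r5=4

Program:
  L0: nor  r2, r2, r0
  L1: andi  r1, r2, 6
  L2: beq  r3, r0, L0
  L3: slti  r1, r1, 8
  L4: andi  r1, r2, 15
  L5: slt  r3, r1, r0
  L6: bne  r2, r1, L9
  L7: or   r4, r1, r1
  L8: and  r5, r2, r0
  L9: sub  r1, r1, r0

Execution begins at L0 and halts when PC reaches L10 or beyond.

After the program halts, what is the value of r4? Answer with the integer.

4

#0 nor  r2, r2, r0 ; 0/10/65524/9/13/4
#1 andi  r1, r2, 6 ; 0/4/65524/9/13/4
#2 beq  r3, r0, L0 ; 0/4/65524/9/13/4 ; →fallthru
#3 slti  r1, r1, 8 ; 0/1/65524/9/13/4
#4 andi  r1, r2, 15 ; 0/4/65524/9/13/4
#5 slt  r3, r1, r0 ; 0/4/65524/0/13/4
#6 bne  r2, r1, L9 ; 0/4/65524/0/13/4 ; →target
#7 or   r4, r1, r1 ; 0/4/65524/0/4/4
#9 sub  r1, r1, r0 ; 0/4/65524/0/4/4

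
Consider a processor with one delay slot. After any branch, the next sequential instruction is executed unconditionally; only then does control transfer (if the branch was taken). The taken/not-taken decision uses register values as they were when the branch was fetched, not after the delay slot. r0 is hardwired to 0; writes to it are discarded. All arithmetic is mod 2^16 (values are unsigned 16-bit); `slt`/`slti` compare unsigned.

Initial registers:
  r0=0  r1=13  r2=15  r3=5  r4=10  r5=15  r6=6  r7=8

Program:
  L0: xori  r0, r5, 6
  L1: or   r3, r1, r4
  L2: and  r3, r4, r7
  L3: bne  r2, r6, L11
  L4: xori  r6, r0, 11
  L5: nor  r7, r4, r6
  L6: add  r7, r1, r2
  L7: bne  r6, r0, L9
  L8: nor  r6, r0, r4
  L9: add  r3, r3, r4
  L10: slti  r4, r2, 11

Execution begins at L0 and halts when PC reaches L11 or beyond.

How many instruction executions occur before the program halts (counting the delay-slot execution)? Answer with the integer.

PC=0  xori  r0, r5, 6        | r0=0 r1=13 r2=15 r3=5 r4=10 r5=15 r6=6 r7=8
PC=1  or   r3, r1, r4        | r0=0 r1=13 r2=15 r3=15 r4=10 r5=15 r6=6 r7=8
PC=2  and  r3, r4, r7        | r0=0 r1=13 r2=15 r3=8 r4=10 r5=15 r6=6 r7=8
PC=3  bne  r2, r6, L11       | r0=0 r1=13 r2=15 r3=8 r4=10 r5=15 r6=6 r7=8  [TAKEN]
PC=4  xori  r6, r0, 11       | r0=0 r1=13 r2=15 r3=8 r4=10 r5=15 r6=11 r7=8

5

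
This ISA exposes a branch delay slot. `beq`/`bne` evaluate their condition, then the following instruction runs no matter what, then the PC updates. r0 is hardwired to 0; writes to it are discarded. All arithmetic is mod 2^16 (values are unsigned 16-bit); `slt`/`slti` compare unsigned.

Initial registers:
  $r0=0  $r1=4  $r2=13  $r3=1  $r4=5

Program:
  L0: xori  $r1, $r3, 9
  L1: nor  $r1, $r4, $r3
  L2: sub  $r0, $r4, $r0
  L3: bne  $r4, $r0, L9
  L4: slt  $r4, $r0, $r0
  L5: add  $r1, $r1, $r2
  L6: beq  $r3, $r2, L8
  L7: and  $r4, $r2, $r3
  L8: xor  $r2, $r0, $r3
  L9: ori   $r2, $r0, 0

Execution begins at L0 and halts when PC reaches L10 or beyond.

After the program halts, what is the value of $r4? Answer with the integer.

0

PC=0  xori  $r1, $r3, 9      | $r0=0 $r1=8 $r2=13 $r3=1 $r4=5
PC=1  nor  $r1, $r4, $r3     | $r0=0 $r1=65530 $r2=13 $r3=1 $r4=5
PC=2  sub  $r0, $r4, $r0     | $r0=0 $r1=65530 $r2=13 $r3=1 $r4=5
PC=3  bne  $r4, $r0, L9      | $r0=0 $r1=65530 $r2=13 $r3=1 $r4=5  [TAKEN]
PC=4  slt  $r4, $r0, $r0     | $r0=0 $r1=65530 $r2=13 $r3=1 $r4=0
PC=9  ori   $r2, $r0, 0      | $r0=0 $r1=65530 $r2=0 $r3=1 $r4=0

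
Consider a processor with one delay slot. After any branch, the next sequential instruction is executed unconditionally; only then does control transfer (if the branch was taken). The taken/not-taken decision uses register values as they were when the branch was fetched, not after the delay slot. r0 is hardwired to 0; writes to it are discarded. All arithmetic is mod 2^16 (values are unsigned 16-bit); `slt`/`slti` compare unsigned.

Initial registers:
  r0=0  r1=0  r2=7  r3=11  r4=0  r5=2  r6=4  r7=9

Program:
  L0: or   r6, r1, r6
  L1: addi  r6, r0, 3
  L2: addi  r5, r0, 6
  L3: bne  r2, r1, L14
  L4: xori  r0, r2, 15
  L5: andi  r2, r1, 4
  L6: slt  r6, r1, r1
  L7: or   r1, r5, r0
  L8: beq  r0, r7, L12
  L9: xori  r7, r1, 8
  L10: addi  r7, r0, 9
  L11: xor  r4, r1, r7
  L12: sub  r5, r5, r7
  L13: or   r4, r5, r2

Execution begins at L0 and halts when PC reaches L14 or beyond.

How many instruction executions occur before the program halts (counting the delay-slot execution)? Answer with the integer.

  step pc=0: or   r6, r1, r6  regs=(0,0,7,11,0,2,4,9)
  step pc=1: addi  r6, r0, 3  regs=(0,0,7,11,0,2,3,9)
  step pc=2: addi  r5, r0, 6  regs=(0,0,7,11,0,6,3,9)
  step pc=3: bne  r2, r1, L14  cond=T  regs=(0,0,7,11,0,6,3,9)
  step pc=4: xori  r0, r2, 15  regs=(0,0,7,11,0,6,3,9)

5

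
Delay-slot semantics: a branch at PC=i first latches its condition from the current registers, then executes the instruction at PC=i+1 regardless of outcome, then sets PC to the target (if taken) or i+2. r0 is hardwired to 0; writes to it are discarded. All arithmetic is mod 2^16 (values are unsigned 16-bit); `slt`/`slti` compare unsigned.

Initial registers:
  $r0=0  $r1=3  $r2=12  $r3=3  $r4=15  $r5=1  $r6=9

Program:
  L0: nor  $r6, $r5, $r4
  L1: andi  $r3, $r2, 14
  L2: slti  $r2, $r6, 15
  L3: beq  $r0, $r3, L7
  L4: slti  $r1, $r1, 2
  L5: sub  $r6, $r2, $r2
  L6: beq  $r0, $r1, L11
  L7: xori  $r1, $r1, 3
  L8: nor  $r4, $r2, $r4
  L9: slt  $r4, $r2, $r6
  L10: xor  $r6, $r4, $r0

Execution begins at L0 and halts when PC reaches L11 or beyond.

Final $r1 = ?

[0] nor  $r6, $r5, $r4  →  {$r0:0, $r1:3, $r2:12, $r3:3, $r4:15, $r5:1, $r6:65520}
[1] andi  $r3, $r2, 14  →  {$r0:0, $r1:3, $r2:12, $r3:12, $r4:15, $r5:1, $r6:65520}
[2] slti  $r2, $r6, 15  →  {$r0:0, $r1:3, $r2:0, $r3:12, $r4:15, $r5:1, $r6:65520}
[3] beq  $r0, $r3, L7  →  {$r0:0, $r1:3, $r2:0, $r3:12, $r4:15, $r5:1, $r6:65520}  ⟨branch fallthrough⟩
[4] slti  $r1, $r1, 2  →  {$r0:0, $r1:0, $r2:0, $r3:12, $r4:15, $r5:1, $r6:65520}
[5] sub  $r6, $r2, $r2  →  {$r0:0, $r1:0, $r2:0, $r3:12, $r4:15, $r5:1, $r6:0}
[6] beq  $r0, $r1, L11  →  {$r0:0, $r1:0, $r2:0, $r3:12, $r4:15, $r5:1, $r6:0}  ⟨branch taken⟩
[7] xori  $r1, $r1, 3  →  {$r0:0, $r1:3, $r2:0, $r3:12, $r4:15, $r5:1, $r6:0}

3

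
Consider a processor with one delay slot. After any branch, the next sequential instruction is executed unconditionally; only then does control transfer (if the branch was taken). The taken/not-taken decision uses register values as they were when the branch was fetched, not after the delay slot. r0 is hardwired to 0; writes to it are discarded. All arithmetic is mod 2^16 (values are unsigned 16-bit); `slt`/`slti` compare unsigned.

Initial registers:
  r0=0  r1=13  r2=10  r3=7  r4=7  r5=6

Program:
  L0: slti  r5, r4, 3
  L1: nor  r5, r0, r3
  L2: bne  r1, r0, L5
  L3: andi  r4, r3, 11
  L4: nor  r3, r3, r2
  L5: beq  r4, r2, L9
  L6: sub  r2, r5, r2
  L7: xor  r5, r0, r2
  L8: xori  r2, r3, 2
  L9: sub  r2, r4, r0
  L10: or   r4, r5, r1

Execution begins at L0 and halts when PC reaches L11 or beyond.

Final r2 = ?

[0] slti  r5, r4, 3  →  {r0:0, r1:13, r2:10, r3:7, r4:7, r5:0}
[1] nor  r5, r0, r3  →  {r0:0, r1:13, r2:10, r3:7, r4:7, r5:65528}
[2] bne  r1, r0, L5  →  {r0:0, r1:13, r2:10, r3:7, r4:7, r5:65528}  ⟨branch taken⟩
[3] andi  r4, r3, 11  →  {r0:0, r1:13, r2:10, r3:7, r4:3, r5:65528}
[5] beq  r4, r2, L9  →  {r0:0, r1:13, r2:10, r3:7, r4:3, r5:65528}  ⟨branch fallthrough⟩
[6] sub  r2, r5, r2  →  {r0:0, r1:13, r2:65518, r3:7, r4:3, r5:65528}
[7] xor  r5, r0, r2  →  {r0:0, r1:13, r2:65518, r3:7, r4:3, r5:65518}
[8] xori  r2, r3, 2  →  {r0:0, r1:13, r2:5, r3:7, r4:3, r5:65518}
[9] sub  r2, r4, r0  →  {r0:0, r1:13, r2:3, r3:7, r4:3, r5:65518}
[10] or   r4, r5, r1  →  {r0:0, r1:13, r2:3, r3:7, r4:65519, r5:65518}

3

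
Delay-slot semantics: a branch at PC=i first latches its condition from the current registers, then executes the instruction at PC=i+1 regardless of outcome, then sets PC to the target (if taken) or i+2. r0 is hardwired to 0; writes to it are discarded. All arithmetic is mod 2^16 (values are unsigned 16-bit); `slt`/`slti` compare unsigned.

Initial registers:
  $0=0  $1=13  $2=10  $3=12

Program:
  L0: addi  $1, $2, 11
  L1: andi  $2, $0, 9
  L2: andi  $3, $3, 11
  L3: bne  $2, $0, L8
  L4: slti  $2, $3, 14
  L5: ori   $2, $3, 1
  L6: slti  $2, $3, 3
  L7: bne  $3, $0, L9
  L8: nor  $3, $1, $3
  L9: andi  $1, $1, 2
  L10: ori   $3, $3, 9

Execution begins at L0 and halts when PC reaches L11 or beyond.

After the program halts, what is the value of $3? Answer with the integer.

#0 addi  $1, $2, 11 ; 0/21/10/12
#1 andi  $2, $0, 9 ; 0/21/0/12
#2 andi  $3, $3, 11 ; 0/21/0/8
#3 bne  $2, $0, L8 ; 0/21/0/8 ; →fallthru
#4 slti  $2, $3, 14 ; 0/21/1/8
#5 ori   $2, $3, 1 ; 0/21/9/8
#6 slti  $2, $3, 3 ; 0/21/0/8
#7 bne  $3, $0, L9 ; 0/21/0/8 ; →target
#8 nor  $3, $1, $3 ; 0/21/0/65506
#9 andi  $1, $1, 2 ; 0/0/0/65506
#10 ori   $3, $3, 9 ; 0/0/0/65515

65515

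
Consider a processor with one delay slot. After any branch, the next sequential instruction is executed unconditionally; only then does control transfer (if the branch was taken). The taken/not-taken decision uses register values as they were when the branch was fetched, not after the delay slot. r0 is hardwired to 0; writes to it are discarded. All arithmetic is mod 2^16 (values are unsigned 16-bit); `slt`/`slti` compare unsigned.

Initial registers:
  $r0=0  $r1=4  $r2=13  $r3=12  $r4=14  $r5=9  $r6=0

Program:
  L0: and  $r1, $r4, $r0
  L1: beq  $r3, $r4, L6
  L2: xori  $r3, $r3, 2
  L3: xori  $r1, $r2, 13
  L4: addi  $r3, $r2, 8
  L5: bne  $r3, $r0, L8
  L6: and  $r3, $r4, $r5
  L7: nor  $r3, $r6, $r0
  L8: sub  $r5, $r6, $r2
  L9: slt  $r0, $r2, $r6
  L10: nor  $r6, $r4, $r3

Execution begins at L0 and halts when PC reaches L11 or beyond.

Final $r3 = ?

8

#0 and  $r1, $r4, $r0 ; 0/0/13/12/14/9/0
#1 beq  $r3, $r4, L6 ; 0/0/13/12/14/9/0 ; →fallthru
#2 xori  $r3, $r3, 2 ; 0/0/13/14/14/9/0
#3 xori  $r1, $r2, 13 ; 0/0/13/14/14/9/0
#4 addi  $r3, $r2, 8 ; 0/0/13/21/14/9/0
#5 bne  $r3, $r0, L8 ; 0/0/13/21/14/9/0 ; →target
#6 and  $r3, $r4, $r5 ; 0/0/13/8/14/9/0
#8 sub  $r5, $r6, $r2 ; 0/0/13/8/14/65523/0
#9 slt  $r0, $r2, $r6 ; 0/0/13/8/14/65523/0
#10 nor  $r6, $r4, $r3 ; 0/0/13/8/14/65523/65521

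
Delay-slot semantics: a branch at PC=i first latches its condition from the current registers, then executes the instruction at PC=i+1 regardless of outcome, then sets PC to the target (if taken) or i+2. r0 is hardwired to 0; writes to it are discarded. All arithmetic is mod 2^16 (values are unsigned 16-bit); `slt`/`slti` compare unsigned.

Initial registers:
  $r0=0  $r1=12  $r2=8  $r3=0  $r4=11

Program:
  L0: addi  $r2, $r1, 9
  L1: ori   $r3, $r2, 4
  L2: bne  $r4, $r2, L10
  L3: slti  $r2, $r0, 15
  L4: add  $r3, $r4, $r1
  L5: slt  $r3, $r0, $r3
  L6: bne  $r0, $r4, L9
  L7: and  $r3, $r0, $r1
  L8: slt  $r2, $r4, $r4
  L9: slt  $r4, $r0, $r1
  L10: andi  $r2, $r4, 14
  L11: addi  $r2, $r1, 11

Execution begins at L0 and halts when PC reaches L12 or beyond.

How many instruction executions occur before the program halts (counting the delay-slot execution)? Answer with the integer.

6

  step pc=0: addi  $r2, $r1, 9  regs=(0,12,21,0,11)
  step pc=1: ori   $r3, $r2, 4  regs=(0,12,21,21,11)
  step pc=2: bne  $r4, $r2, L10  cond=T  regs=(0,12,21,21,11)
  step pc=3: slti  $r2, $r0, 15  regs=(0,12,1,21,11)
  step pc=10: andi  $r2, $r4, 14  regs=(0,12,10,21,11)
  step pc=11: addi  $r2, $r1, 11  regs=(0,12,23,21,11)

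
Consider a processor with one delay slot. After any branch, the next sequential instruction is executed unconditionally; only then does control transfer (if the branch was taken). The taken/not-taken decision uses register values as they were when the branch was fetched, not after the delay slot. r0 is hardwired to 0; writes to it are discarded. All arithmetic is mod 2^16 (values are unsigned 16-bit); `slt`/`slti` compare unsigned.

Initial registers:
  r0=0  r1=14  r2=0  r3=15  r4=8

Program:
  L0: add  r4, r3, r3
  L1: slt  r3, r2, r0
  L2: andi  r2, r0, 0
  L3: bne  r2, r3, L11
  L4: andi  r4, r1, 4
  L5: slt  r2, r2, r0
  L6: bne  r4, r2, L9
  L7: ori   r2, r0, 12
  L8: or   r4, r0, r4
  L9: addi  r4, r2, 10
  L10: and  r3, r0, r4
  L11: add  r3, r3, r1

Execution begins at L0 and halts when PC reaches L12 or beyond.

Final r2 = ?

[0] add  r4, r3, r3  →  {r0:0, r1:14, r2:0, r3:15, r4:30}
[1] slt  r3, r2, r0  →  {r0:0, r1:14, r2:0, r3:0, r4:30}
[2] andi  r2, r0, 0  →  {r0:0, r1:14, r2:0, r3:0, r4:30}
[3] bne  r2, r3, L11  →  {r0:0, r1:14, r2:0, r3:0, r4:30}  ⟨branch fallthrough⟩
[4] andi  r4, r1, 4  →  {r0:0, r1:14, r2:0, r3:0, r4:4}
[5] slt  r2, r2, r0  →  {r0:0, r1:14, r2:0, r3:0, r4:4}
[6] bne  r4, r2, L9  →  {r0:0, r1:14, r2:0, r3:0, r4:4}  ⟨branch taken⟩
[7] ori   r2, r0, 12  →  {r0:0, r1:14, r2:12, r3:0, r4:4}
[9] addi  r4, r2, 10  →  {r0:0, r1:14, r2:12, r3:0, r4:22}
[10] and  r3, r0, r4  →  {r0:0, r1:14, r2:12, r3:0, r4:22}
[11] add  r3, r3, r1  →  {r0:0, r1:14, r2:12, r3:14, r4:22}

12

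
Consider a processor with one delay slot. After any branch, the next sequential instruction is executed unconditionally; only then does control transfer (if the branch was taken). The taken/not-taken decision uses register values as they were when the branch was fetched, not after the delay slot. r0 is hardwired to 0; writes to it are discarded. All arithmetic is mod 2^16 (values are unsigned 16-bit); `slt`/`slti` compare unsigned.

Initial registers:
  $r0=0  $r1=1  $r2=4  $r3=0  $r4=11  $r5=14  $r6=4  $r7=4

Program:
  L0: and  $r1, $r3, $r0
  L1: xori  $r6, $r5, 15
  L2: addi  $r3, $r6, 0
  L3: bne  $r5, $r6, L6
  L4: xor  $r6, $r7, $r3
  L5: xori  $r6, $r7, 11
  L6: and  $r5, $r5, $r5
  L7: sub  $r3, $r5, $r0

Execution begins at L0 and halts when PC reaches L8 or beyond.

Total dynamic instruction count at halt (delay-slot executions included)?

[0] and  $r1, $r3, $r0  →  {$r0:0, $r1:0, $r2:4, $r3:0, $r4:11, $r5:14, $r6:4, $r7:4}
[1] xori  $r6, $r5, 15  →  {$r0:0, $r1:0, $r2:4, $r3:0, $r4:11, $r5:14, $r6:1, $r7:4}
[2] addi  $r3, $r6, 0  →  {$r0:0, $r1:0, $r2:4, $r3:1, $r4:11, $r5:14, $r6:1, $r7:4}
[3] bne  $r5, $r6, L6  →  {$r0:0, $r1:0, $r2:4, $r3:1, $r4:11, $r5:14, $r6:1, $r7:4}  ⟨branch taken⟩
[4] xor  $r6, $r7, $r3  →  {$r0:0, $r1:0, $r2:4, $r3:1, $r4:11, $r5:14, $r6:5, $r7:4}
[6] and  $r5, $r5, $r5  →  {$r0:0, $r1:0, $r2:4, $r3:1, $r4:11, $r5:14, $r6:5, $r7:4}
[7] sub  $r3, $r5, $r0  →  {$r0:0, $r1:0, $r2:4, $r3:14, $r4:11, $r5:14, $r6:5, $r7:4}

7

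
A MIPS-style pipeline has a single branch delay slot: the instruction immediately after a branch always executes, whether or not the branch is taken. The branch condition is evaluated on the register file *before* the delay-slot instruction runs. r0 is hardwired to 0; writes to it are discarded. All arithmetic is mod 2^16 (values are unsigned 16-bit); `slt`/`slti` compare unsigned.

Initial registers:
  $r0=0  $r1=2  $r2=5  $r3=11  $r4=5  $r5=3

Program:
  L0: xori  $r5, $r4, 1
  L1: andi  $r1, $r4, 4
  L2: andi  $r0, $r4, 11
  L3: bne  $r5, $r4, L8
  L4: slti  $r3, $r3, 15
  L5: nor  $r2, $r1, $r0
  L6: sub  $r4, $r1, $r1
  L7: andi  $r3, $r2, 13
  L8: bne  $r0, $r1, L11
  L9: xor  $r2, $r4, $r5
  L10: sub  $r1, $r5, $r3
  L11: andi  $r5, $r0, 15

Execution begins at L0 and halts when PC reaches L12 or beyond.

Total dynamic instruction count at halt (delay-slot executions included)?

PC=0  xori  $r5, $r4, 1      | $r0=0 $r1=2 $r2=5 $r3=11 $r4=5 $r5=4
PC=1  andi  $r1, $r4, 4      | $r0=0 $r1=4 $r2=5 $r3=11 $r4=5 $r5=4
PC=2  andi  $r0, $r4, 11     | $r0=0 $r1=4 $r2=5 $r3=11 $r4=5 $r5=4
PC=3  bne  $r5, $r4, L8      | $r0=0 $r1=4 $r2=5 $r3=11 $r4=5 $r5=4  [TAKEN]
PC=4  slti  $r3, $r3, 15     | $r0=0 $r1=4 $r2=5 $r3=1 $r4=5 $r5=4
PC=8  bne  $r0, $r1, L11     | $r0=0 $r1=4 $r2=5 $r3=1 $r4=5 $r5=4  [TAKEN]
PC=9  xor  $r2, $r4, $r5     | $r0=0 $r1=4 $r2=1 $r3=1 $r4=5 $r5=4
PC=11 andi  $r5, $r0, 15     | $r0=0 $r1=4 $r2=1 $r3=1 $r4=5 $r5=0

8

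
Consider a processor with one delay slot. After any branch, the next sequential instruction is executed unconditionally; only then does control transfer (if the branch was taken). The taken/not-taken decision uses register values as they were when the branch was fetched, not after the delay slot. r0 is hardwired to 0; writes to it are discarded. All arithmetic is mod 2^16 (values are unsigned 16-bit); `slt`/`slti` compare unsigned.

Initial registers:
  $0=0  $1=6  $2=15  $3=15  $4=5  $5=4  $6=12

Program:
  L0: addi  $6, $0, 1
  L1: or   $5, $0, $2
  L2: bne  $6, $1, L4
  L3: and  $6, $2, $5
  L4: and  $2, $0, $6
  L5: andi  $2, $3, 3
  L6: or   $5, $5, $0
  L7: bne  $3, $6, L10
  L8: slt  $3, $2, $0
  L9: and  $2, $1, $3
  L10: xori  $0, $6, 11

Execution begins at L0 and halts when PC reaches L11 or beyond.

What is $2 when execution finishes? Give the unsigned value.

#0 addi  $6, $0, 1 ; 0/6/15/15/5/4/1
#1 or   $5, $0, $2 ; 0/6/15/15/5/15/1
#2 bne  $6, $1, L4 ; 0/6/15/15/5/15/1 ; →target
#3 and  $6, $2, $5 ; 0/6/15/15/5/15/15
#4 and  $2, $0, $6 ; 0/6/0/15/5/15/15
#5 andi  $2, $3, 3 ; 0/6/3/15/5/15/15
#6 or   $5, $5, $0 ; 0/6/3/15/5/15/15
#7 bne  $3, $6, L10 ; 0/6/3/15/5/15/15 ; →fallthru
#8 slt  $3, $2, $0 ; 0/6/3/0/5/15/15
#9 and  $2, $1, $3 ; 0/6/0/0/5/15/15
#10 xori  $0, $6, 11 ; 0/6/0/0/5/15/15

0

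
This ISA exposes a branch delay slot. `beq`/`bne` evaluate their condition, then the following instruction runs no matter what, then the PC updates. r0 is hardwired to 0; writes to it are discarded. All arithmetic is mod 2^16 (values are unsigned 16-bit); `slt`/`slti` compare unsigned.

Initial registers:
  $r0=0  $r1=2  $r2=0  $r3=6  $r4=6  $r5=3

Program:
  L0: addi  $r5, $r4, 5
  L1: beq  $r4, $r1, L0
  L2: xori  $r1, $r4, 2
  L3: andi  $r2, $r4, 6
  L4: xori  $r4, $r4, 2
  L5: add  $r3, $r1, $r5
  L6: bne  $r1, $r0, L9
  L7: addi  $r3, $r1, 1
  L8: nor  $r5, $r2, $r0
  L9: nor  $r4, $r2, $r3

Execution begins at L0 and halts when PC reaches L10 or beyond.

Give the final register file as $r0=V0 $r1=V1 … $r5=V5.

  step pc=0: addi  $r5, $r4, 5  regs=(0,2,0,6,6,11)
  step pc=1: beq  $r4, $r1, L0  cond=F  regs=(0,2,0,6,6,11)
  step pc=2: xori  $r1, $r4, 2  regs=(0,4,0,6,6,11)
  step pc=3: andi  $r2, $r4, 6  regs=(0,4,6,6,6,11)
  step pc=4: xori  $r4, $r4, 2  regs=(0,4,6,6,4,11)
  step pc=5: add  $r3, $r1, $r5  regs=(0,4,6,15,4,11)
  step pc=6: bne  $r1, $r0, L9  cond=T  regs=(0,4,6,15,4,11)
  step pc=7: addi  $r3, $r1, 1  regs=(0,4,6,5,4,11)
  step pc=9: nor  $r4, $r2, $r3  regs=(0,4,6,5,65528,11)

$r0=0 $r1=4 $r2=6 $r3=5 $r4=65528 $r5=11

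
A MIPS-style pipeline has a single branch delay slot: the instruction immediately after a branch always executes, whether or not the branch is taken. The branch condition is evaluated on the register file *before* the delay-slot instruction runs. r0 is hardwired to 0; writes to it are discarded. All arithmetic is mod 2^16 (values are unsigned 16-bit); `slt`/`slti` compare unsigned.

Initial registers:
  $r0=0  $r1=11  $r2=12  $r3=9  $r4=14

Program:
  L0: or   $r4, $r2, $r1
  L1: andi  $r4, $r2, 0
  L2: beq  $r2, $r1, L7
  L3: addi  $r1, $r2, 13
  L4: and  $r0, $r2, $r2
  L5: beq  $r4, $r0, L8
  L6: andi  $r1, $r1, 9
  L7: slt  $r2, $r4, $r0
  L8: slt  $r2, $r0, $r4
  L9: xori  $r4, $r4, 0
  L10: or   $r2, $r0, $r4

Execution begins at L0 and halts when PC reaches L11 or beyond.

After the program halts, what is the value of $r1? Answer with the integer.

PC=0  or   $r4, $r2, $r1     | $r0=0 $r1=11 $r2=12 $r3=9 $r4=15
PC=1  andi  $r4, $r2, 0      | $r0=0 $r1=11 $r2=12 $r3=9 $r4=0
PC=2  beq  $r2, $r1, L7      | $r0=0 $r1=11 $r2=12 $r3=9 $r4=0  [not taken]
PC=3  addi  $r1, $r2, 13     | $r0=0 $r1=25 $r2=12 $r3=9 $r4=0
PC=4  and  $r0, $r2, $r2     | $r0=0 $r1=25 $r2=12 $r3=9 $r4=0
PC=5  beq  $r4, $r0, L8      | $r0=0 $r1=25 $r2=12 $r3=9 $r4=0  [TAKEN]
PC=6  andi  $r1, $r1, 9      | $r0=0 $r1=9 $r2=12 $r3=9 $r4=0
PC=8  slt  $r2, $r0, $r4     | $r0=0 $r1=9 $r2=0 $r3=9 $r4=0
PC=9  xori  $r4, $r4, 0      | $r0=0 $r1=9 $r2=0 $r3=9 $r4=0
PC=10 or   $r2, $r0, $r4     | $r0=0 $r1=9 $r2=0 $r3=9 $r4=0

9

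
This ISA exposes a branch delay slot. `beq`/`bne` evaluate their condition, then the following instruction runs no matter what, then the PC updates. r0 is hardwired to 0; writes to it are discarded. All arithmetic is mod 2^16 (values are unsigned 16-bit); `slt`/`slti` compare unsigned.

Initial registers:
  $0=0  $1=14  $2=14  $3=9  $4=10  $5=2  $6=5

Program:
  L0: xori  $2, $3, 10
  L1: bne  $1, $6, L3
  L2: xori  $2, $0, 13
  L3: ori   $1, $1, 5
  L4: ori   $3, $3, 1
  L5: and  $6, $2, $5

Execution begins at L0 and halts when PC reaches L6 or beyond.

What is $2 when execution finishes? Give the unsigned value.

13

#0 xori  $2, $3, 10 ; 0/14/3/9/10/2/5
#1 bne  $1, $6, L3 ; 0/14/3/9/10/2/5 ; →target
#2 xori  $2, $0, 13 ; 0/14/13/9/10/2/5
#3 ori   $1, $1, 5 ; 0/15/13/9/10/2/5
#4 ori   $3, $3, 1 ; 0/15/13/9/10/2/5
#5 and  $6, $2, $5 ; 0/15/13/9/10/2/0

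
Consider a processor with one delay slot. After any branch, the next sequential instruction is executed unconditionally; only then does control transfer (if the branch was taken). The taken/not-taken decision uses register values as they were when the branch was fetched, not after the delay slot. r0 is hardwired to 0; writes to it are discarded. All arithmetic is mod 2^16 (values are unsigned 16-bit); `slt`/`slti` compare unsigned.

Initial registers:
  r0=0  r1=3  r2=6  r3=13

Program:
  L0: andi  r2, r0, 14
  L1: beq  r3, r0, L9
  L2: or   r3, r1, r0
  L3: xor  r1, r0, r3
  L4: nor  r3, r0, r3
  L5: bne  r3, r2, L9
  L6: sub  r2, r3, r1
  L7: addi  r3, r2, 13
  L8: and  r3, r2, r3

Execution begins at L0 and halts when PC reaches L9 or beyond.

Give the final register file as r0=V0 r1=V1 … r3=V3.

r0=0 r1=3 r2=65529 r3=65532

[0] andi  r2, r0, 14  →  {r0:0, r1:3, r2:0, r3:13}
[1] beq  r3, r0, L9  →  {r0:0, r1:3, r2:0, r3:13}  ⟨branch fallthrough⟩
[2] or   r3, r1, r0  →  {r0:0, r1:3, r2:0, r3:3}
[3] xor  r1, r0, r3  →  {r0:0, r1:3, r2:0, r3:3}
[4] nor  r3, r0, r3  →  {r0:0, r1:3, r2:0, r3:65532}
[5] bne  r3, r2, L9  →  {r0:0, r1:3, r2:0, r3:65532}  ⟨branch taken⟩
[6] sub  r2, r3, r1  →  {r0:0, r1:3, r2:65529, r3:65532}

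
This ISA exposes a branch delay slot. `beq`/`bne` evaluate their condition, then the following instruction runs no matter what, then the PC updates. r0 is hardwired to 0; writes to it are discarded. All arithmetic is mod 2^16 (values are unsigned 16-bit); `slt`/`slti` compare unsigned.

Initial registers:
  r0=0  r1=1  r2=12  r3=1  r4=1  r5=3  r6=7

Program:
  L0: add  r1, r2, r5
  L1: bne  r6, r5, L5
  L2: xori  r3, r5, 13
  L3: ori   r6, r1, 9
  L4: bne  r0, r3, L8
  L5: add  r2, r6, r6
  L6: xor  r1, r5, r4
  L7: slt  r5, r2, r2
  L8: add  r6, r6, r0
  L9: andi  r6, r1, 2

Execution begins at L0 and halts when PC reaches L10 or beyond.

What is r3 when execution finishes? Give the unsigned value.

14

#0 add  r1, r2, r5 ; 0/15/12/1/1/3/7
#1 bne  r6, r5, L5 ; 0/15/12/1/1/3/7 ; →target
#2 xori  r3, r5, 13 ; 0/15/12/14/1/3/7
#5 add  r2, r6, r6 ; 0/15/14/14/1/3/7
#6 xor  r1, r5, r4 ; 0/2/14/14/1/3/7
#7 slt  r5, r2, r2 ; 0/2/14/14/1/0/7
#8 add  r6, r6, r0 ; 0/2/14/14/1/0/7
#9 andi  r6, r1, 2 ; 0/2/14/14/1/0/2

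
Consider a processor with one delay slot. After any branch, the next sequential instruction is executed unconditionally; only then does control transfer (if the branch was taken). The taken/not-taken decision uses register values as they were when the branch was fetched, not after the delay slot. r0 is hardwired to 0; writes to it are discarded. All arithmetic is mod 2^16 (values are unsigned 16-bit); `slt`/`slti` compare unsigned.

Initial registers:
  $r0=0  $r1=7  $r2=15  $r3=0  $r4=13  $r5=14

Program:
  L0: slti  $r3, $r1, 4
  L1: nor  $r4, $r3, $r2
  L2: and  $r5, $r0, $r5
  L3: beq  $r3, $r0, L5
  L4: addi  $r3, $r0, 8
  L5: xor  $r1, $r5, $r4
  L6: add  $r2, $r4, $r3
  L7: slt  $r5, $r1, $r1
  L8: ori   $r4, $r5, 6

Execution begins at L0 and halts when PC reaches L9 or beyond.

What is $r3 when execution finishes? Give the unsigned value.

8

[0] slti  $r3, $r1, 4  →  {$r0:0, $r1:7, $r2:15, $r3:0, $r4:13, $r5:14}
[1] nor  $r4, $r3, $r2  →  {$r0:0, $r1:7, $r2:15, $r3:0, $r4:65520, $r5:14}
[2] and  $r5, $r0, $r5  →  {$r0:0, $r1:7, $r2:15, $r3:0, $r4:65520, $r5:0}
[3] beq  $r3, $r0, L5  →  {$r0:0, $r1:7, $r2:15, $r3:0, $r4:65520, $r5:0}  ⟨branch taken⟩
[4] addi  $r3, $r0, 8  →  {$r0:0, $r1:7, $r2:15, $r3:8, $r4:65520, $r5:0}
[5] xor  $r1, $r5, $r4  →  {$r0:0, $r1:65520, $r2:15, $r3:8, $r4:65520, $r5:0}
[6] add  $r2, $r4, $r3  →  {$r0:0, $r1:65520, $r2:65528, $r3:8, $r4:65520, $r5:0}
[7] slt  $r5, $r1, $r1  →  {$r0:0, $r1:65520, $r2:65528, $r3:8, $r4:65520, $r5:0}
[8] ori   $r4, $r5, 6  →  {$r0:0, $r1:65520, $r2:65528, $r3:8, $r4:6, $r5:0}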